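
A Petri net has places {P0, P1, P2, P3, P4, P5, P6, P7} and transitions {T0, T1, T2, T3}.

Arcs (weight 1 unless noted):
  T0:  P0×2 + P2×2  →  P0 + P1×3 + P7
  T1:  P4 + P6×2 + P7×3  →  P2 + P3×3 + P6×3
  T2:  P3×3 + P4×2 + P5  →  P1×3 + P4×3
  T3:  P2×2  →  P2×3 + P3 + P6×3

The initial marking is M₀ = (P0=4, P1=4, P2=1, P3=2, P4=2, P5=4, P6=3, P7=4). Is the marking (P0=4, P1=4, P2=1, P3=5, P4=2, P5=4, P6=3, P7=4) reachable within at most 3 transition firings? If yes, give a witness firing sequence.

NO — not reachable within 3 firings

depth 0: 1 marking
depth 1: 2 markings reached so far
depth 2: 4 markings reached so far
depth 3: 6 markings reached so far
target is not among the 6 markings reachable within 3 steps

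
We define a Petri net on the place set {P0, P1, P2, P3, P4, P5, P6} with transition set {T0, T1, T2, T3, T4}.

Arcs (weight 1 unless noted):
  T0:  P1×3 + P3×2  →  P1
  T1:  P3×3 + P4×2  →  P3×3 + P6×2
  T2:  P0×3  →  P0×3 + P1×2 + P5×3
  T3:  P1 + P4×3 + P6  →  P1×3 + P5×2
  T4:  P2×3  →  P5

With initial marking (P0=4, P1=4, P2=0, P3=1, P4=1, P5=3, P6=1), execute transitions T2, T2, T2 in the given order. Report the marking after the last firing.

(P0=4, P1=10, P2=0, P3=1, P4=1, P5=12, P6=1)

step 1: fire T2:  (P0=4, P1=4, P2=0, P3=1, P4=1, P5=3, P6=1) → (P0=4, P1=6, P2=0, P3=1, P4=1, P5=6, P6=1)
step 2: fire T2:  (P0=4, P1=6, P2=0, P3=1, P4=1, P5=6, P6=1) → (P0=4, P1=8, P2=0, P3=1, P4=1, P5=9, P6=1)
step 3: fire T2:  (P0=4, P1=8, P2=0, P3=1, P4=1, P5=9, P6=1) → (P0=4, P1=10, P2=0, P3=1, P4=1, P5=12, P6=1)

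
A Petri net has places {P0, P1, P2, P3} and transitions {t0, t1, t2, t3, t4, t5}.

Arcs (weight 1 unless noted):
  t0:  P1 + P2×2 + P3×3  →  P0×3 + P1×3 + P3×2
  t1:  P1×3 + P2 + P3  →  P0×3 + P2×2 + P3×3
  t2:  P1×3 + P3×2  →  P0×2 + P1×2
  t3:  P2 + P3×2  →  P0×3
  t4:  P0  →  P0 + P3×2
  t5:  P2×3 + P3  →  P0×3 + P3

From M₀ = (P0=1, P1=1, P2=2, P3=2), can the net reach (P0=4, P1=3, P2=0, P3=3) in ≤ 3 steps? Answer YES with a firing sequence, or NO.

YES — reachable via ⟨t4, t0⟩ (2 firings)

step 1: fire t4:  (P0=1, P1=1, P2=2, P3=2) → (P0=1, P1=1, P2=2, P3=4)
step 2: fire t0:  (P0=1, P1=1, P2=2, P3=4) → (P0=4, P1=3, P2=0, P3=3)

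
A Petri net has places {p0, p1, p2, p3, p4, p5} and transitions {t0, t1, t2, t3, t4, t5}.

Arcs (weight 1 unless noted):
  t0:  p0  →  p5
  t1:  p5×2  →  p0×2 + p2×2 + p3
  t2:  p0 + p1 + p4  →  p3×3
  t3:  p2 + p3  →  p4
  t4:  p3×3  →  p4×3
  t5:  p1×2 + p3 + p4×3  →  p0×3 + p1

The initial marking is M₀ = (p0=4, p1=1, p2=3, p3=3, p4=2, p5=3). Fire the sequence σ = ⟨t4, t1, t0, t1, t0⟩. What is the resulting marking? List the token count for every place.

step 1: fire t4:  (p0=4, p1=1, p2=3, p3=3, p4=2, p5=3) → (p0=4, p1=1, p2=3, p3=0, p4=5, p5=3)
step 2: fire t1:  (p0=4, p1=1, p2=3, p3=0, p4=5, p5=3) → (p0=6, p1=1, p2=5, p3=1, p4=5, p5=1)
step 3: fire t0:  (p0=6, p1=1, p2=5, p3=1, p4=5, p5=1) → (p0=5, p1=1, p2=5, p3=1, p4=5, p5=2)
step 4: fire t1:  (p0=5, p1=1, p2=5, p3=1, p4=5, p5=2) → (p0=7, p1=1, p2=7, p3=2, p4=5, p5=0)
step 5: fire t0:  (p0=7, p1=1, p2=7, p3=2, p4=5, p5=0) → (p0=6, p1=1, p2=7, p3=2, p4=5, p5=1)

(p0=6, p1=1, p2=7, p3=2, p4=5, p5=1)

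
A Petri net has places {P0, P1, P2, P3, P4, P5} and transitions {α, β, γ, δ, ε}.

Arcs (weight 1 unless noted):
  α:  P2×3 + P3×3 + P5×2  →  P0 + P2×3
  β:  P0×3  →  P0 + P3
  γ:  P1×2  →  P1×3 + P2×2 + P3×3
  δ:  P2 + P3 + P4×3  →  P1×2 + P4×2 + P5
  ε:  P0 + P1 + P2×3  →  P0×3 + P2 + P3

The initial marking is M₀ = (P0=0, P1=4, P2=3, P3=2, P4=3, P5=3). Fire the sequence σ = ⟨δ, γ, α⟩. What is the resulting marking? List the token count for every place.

step 1: fire δ:  (P0=0, P1=4, P2=3, P3=2, P4=3, P5=3) → (P0=0, P1=6, P2=2, P3=1, P4=2, P5=4)
step 2: fire γ:  (P0=0, P1=6, P2=2, P3=1, P4=2, P5=4) → (P0=0, P1=7, P2=4, P3=4, P4=2, P5=4)
step 3: fire α:  (P0=0, P1=7, P2=4, P3=4, P4=2, P5=4) → (P0=1, P1=7, P2=4, P3=1, P4=2, P5=2)

(P0=1, P1=7, P2=4, P3=1, P4=2, P5=2)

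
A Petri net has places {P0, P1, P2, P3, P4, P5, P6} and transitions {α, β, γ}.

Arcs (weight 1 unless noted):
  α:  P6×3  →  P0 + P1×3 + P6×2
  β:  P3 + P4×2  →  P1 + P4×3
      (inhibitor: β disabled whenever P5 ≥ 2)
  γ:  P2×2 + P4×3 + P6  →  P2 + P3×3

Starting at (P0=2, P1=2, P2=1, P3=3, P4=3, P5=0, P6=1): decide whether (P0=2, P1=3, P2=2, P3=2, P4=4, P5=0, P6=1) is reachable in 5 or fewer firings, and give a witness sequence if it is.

NO — not reachable within 5 firings

depth 0: 1 marking
depth 1: 2 markings reached so far
depth 2: 3 markings reached so far
depth 3: 4 markings reached so far
depth 4: 4 markings reached so far
(frontier empty at depth 4; search complete)
target is not among the 4 markings reachable within 5 steps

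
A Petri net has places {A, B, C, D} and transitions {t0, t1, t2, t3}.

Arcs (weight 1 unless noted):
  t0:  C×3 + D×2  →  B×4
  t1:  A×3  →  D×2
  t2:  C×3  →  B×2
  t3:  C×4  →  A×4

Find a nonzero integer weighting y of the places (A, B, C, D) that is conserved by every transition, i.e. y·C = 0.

Incidence matrix C (rows=places, cols=transitions):
       t0   t1   t2   t3
    A   0   -3    0    4
    B   4    0    2    0
    C  -3    0   -3   -4
    D  -2    2    0    0

Candidate y = [2, 3, 2, 3]; check y·C column-wise:
  col t0: 2·0 + 3·4 + 2·-3 + 3·-2 = 0
  col t1: 2·-3 + 3·0 + 2·0 + 3·2 = 0
  col t2: 2·0 + 3·2 + 2·-3 + 3·0 = 0
  col t3: 2·4 + 3·0 + 2·-4 + 3·0 = 0

y = (A:2, B:3, C:2, D:3)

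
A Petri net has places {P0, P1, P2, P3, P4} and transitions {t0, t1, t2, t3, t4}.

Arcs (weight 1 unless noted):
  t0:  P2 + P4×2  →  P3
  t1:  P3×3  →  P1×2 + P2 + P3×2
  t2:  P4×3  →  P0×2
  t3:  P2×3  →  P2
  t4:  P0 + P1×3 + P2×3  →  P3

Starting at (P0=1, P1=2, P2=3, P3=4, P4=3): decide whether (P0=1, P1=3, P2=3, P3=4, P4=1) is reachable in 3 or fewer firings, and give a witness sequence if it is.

depth 0: 1 marking
depth 1: 5 markings reached so far
depth 2: 12 markings reached so far
depth 3: 20 markings reached so far
target is not among the 20 markings reachable within 3 steps

NO — not reachable within 3 firings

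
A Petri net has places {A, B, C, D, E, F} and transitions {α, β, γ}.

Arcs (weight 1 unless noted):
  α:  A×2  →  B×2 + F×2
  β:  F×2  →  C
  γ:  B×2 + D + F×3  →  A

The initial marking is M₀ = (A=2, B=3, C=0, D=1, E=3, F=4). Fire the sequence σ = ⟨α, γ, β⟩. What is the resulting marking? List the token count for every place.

step 1: fire α:  (A=2, B=3, C=0, D=1, E=3, F=4) → (A=0, B=5, C=0, D=1, E=3, F=6)
step 2: fire γ:  (A=0, B=5, C=0, D=1, E=3, F=6) → (A=1, B=3, C=0, D=0, E=3, F=3)
step 3: fire β:  (A=1, B=3, C=0, D=0, E=3, F=3) → (A=1, B=3, C=1, D=0, E=3, F=1)

(A=1, B=3, C=1, D=0, E=3, F=1)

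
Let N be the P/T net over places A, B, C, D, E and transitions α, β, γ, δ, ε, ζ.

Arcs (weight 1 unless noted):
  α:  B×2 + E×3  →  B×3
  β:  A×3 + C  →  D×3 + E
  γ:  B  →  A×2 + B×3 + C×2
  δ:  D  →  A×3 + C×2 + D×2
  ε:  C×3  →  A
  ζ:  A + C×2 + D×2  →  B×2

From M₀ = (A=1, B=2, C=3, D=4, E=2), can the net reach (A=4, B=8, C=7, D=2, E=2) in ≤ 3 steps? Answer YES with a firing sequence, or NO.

NO — not reachable within 3 firings

depth 0: 1 marking
depth 1: 5 markings reached so far
depth 2: 14 markings reached so far
depth 3: 36 markings reached so far
target is not among the 36 markings reachable within 3 steps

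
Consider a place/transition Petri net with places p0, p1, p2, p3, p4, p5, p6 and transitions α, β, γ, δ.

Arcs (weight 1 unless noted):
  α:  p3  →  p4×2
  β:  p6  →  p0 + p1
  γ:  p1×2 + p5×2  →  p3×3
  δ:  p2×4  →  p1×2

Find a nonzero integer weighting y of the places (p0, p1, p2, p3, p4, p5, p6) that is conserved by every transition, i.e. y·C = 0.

y = (p0:6, p1:-6, p2:-3, p3:-4, p4:-2, p5:0, p6:0)

Incidence matrix C (rows=places, cols=transitions):
        α    β    γ    δ
   p0   0    1    0    0
   p1   0    1   -2    2
   p2   0    0    0   -4
   p3  -1    0    3    0
   p4   2    0    0    0
   p5   0    0   -2    0
   p6   0   -1    0    0

Candidate y = [6, -6, -3, -4, -2, 0, 0]; check y·C column-wise:
  col α: 6·0 + -6·0 + -3·0 + -4·-1 + -2·2 = 0
  col β: 6·1 + -6·1 + -3·0 + -4·0 + -2·0 + 0·-1 = 0
  col γ: 6·0 + -6·-2 + -3·0 + -4·3 + -2·0 + 0·-2 = 0
  col δ: 6·0 + -6·2 + -3·-4 + -4·0 + -2·0 = 0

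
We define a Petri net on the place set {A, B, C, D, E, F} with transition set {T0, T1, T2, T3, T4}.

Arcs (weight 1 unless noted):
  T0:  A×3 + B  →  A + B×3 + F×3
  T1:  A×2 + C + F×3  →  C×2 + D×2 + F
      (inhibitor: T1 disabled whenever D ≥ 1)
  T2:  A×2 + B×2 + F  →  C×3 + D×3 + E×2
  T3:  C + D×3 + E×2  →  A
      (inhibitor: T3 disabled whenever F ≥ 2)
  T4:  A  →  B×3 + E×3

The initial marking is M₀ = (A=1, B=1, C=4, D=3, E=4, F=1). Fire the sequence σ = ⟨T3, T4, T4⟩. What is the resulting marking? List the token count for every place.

(A=0, B=7, C=3, D=0, E=8, F=1)

step 1: fire T3:  (A=1, B=1, C=4, D=3, E=4, F=1) → (A=2, B=1, C=3, D=0, E=2, F=1)
step 2: fire T4:  (A=2, B=1, C=3, D=0, E=2, F=1) → (A=1, B=4, C=3, D=0, E=5, F=1)
step 3: fire T4:  (A=1, B=4, C=3, D=0, E=5, F=1) → (A=0, B=7, C=3, D=0, E=8, F=1)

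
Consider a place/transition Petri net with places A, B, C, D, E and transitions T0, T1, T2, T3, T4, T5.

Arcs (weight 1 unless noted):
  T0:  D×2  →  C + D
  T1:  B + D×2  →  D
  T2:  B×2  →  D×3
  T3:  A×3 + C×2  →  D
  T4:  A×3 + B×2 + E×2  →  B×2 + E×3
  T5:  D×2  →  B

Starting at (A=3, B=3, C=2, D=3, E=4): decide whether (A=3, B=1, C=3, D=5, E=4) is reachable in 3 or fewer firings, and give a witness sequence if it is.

YES — reachable via ⟨T0, T2⟩ (2 firings)

step 1: fire T0:  (A=3, B=3, C=2, D=3, E=4) → (A=3, B=3, C=3, D=2, E=4)
step 2: fire T2:  (A=3, B=3, C=3, D=2, E=4) → (A=3, B=1, C=3, D=5, E=4)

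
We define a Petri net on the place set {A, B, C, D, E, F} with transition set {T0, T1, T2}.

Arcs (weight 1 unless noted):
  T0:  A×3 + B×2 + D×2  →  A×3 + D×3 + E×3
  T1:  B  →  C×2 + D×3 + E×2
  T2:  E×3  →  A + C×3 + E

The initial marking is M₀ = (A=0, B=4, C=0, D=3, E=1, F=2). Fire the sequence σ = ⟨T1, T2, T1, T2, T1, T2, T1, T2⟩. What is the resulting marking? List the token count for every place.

step 1: fire T1:  (A=0, B=4, C=0, D=3, E=1, F=2) → (A=0, B=3, C=2, D=6, E=3, F=2)
step 2: fire T2:  (A=0, B=3, C=2, D=6, E=3, F=2) → (A=1, B=3, C=5, D=6, E=1, F=2)
step 3: fire T1:  (A=1, B=3, C=5, D=6, E=1, F=2) → (A=1, B=2, C=7, D=9, E=3, F=2)
step 4: fire T2:  (A=1, B=2, C=7, D=9, E=3, F=2) → (A=2, B=2, C=10, D=9, E=1, F=2)
step 5: fire T1:  (A=2, B=2, C=10, D=9, E=1, F=2) → (A=2, B=1, C=12, D=12, E=3, F=2)
step 6: fire T2:  (A=2, B=1, C=12, D=12, E=3, F=2) → (A=3, B=1, C=15, D=12, E=1, F=2)
step 7: fire T1:  (A=3, B=1, C=15, D=12, E=1, F=2) → (A=3, B=0, C=17, D=15, E=3, F=2)
step 8: fire T2:  (A=3, B=0, C=17, D=15, E=3, F=2) → (A=4, B=0, C=20, D=15, E=1, F=2)

(A=4, B=0, C=20, D=15, E=1, F=2)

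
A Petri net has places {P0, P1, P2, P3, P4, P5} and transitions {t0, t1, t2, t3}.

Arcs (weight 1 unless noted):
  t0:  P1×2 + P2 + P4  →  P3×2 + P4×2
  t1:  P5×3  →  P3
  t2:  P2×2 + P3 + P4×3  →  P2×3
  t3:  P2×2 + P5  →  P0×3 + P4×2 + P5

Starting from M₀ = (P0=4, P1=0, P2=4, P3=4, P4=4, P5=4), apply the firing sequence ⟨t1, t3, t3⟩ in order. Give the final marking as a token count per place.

(P0=10, P1=0, P2=0, P3=5, P4=8, P5=1)

step 1: fire t1:  (P0=4, P1=0, P2=4, P3=4, P4=4, P5=4) → (P0=4, P1=0, P2=4, P3=5, P4=4, P5=1)
step 2: fire t3:  (P0=4, P1=0, P2=4, P3=5, P4=4, P5=1) → (P0=7, P1=0, P2=2, P3=5, P4=6, P5=1)
step 3: fire t3:  (P0=7, P1=0, P2=2, P3=5, P4=6, P5=1) → (P0=10, P1=0, P2=0, P3=5, P4=8, P5=1)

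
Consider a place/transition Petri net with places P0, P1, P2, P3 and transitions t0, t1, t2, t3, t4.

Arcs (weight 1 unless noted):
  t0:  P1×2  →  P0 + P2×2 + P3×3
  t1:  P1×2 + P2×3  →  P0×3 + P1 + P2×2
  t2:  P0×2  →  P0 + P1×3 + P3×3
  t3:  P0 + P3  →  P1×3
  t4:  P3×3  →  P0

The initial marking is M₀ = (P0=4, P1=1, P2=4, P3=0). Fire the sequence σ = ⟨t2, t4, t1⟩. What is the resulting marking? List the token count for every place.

step 1: fire t2:  (P0=4, P1=1, P2=4, P3=0) → (P0=3, P1=4, P2=4, P3=3)
step 2: fire t4:  (P0=3, P1=4, P2=4, P3=3) → (P0=4, P1=4, P2=4, P3=0)
step 3: fire t1:  (P0=4, P1=4, P2=4, P3=0) → (P0=7, P1=3, P2=3, P3=0)

(P0=7, P1=3, P2=3, P3=0)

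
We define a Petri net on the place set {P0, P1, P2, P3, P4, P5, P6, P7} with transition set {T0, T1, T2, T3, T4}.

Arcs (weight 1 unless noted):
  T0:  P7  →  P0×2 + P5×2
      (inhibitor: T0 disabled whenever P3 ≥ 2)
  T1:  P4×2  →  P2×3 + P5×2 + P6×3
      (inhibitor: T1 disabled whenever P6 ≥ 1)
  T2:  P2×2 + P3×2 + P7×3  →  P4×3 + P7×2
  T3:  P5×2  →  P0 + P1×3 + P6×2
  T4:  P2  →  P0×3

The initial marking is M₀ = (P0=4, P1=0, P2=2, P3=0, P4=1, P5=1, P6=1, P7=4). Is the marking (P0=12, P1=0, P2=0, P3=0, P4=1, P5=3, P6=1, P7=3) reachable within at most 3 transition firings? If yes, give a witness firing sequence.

step 1: fire T0:  (P0=4, P1=0, P2=2, P3=0, P4=1, P5=1, P6=1, P7=4) → (P0=6, P1=0, P2=2, P3=0, P4=1, P5=3, P6=1, P7=3)
step 2: fire T4:  (P0=6, P1=0, P2=2, P3=0, P4=1, P5=3, P6=1, P7=3) → (P0=9, P1=0, P2=1, P3=0, P4=1, P5=3, P6=1, P7=3)
step 3: fire T4:  (P0=9, P1=0, P2=1, P3=0, P4=1, P5=3, P6=1, P7=3) → (P0=12, P1=0, P2=0, P3=0, P4=1, P5=3, P6=1, P7=3)

YES — reachable via ⟨T0, T4, T4⟩ (3 firings)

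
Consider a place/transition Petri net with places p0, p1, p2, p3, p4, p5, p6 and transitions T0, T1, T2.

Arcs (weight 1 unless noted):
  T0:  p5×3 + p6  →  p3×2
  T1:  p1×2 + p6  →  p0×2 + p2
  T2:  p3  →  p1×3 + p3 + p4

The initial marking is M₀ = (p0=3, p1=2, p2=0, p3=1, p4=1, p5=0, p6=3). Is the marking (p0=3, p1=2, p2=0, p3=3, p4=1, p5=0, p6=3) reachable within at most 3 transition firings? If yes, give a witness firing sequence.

depth 0: 1 marking
depth 1: 3 markings reached so far
depth 2: 5 markings reached so far
depth 3: 8 markings reached so far
target is not among the 8 markings reachable within 3 steps

NO — not reachable within 3 firings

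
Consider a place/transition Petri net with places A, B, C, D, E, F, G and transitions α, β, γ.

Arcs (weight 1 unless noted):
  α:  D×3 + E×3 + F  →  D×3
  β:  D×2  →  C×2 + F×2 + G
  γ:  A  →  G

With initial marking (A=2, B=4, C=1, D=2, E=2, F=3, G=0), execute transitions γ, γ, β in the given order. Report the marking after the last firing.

(A=0, B=4, C=3, D=0, E=2, F=5, G=3)

step 1: fire γ:  (A=2, B=4, C=1, D=2, E=2, F=3, G=0) → (A=1, B=4, C=1, D=2, E=2, F=3, G=1)
step 2: fire γ:  (A=1, B=4, C=1, D=2, E=2, F=3, G=1) → (A=0, B=4, C=1, D=2, E=2, F=3, G=2)
step 3: fire β:  (A=0, B=4, C=1, D=2, E=2, F=3, G=2) → (A=0, B=4, C=3, D=0, E=2, F=5, G=3)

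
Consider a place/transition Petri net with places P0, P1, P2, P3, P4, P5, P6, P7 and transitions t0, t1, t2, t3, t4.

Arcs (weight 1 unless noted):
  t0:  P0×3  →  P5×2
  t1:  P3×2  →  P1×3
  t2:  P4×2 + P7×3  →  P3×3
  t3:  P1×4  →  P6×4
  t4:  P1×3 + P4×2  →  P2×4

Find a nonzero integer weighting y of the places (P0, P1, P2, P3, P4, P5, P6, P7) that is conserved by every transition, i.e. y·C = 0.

y = (P0:2, P1:0, P2:0, P3:0, P4:0, P5:3, P6:0, P7:0)

Incidence matrix C (rows=places, cols=transitions):
       t0   t1   t2   t3   t4
   P0  -3    0    0    0    0
   P1   0    3    0   -4   -3
   P2   0    0    0    0    4
   P3   0   -2    3    0    0
   P4   0    0   -2    0   -2
   P5   2    0    0    0    0
   P6   0    0    0    4    0
   P7   0    0   -3    0    0

Candidate y = [2, 0, 0, 0, 0, 3, 0, 0]; check y·C column-wise:
  col t0: 2·-3 + 3·2 = 0
  col t1: 2·0 + 0·3 + 0·-2 + 3·0 = 0
  col t2: 2·0 + 0·3 + 0·-2 + 3·0 + 0·-3 = 0
  col t3: 2·0 + 0·-4 + 3·0 + 0·4 = 0
  col t4: 2·0 + 0·-3 + 0·4 + 0·-2 + 3·0 = 0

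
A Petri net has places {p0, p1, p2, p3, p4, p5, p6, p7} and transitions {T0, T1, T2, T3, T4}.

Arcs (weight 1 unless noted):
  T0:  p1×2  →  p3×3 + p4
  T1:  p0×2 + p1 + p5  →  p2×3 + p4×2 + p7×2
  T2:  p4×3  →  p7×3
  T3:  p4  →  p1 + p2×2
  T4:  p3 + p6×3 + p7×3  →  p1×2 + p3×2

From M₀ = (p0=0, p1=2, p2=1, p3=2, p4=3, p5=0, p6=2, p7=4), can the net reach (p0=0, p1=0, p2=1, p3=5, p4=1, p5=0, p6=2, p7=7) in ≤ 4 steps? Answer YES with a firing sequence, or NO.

step 1: fire T0:  (p0=0, p1=2, p2=1, p3=2, p4=3, p5=0, p6=2, p7=4) → (p0=0, p1=0, p2=1, p3=5, p4=4, p5=0, p6=2, p7=4)
step 2: fire T2:  (p0=0, p1=0, p2=1, p3=5, p4=4, p5=0, p6=2, p7=4) → (p0=0, p1=0, p2=1, p3=5, p4=1, p5=0, p6=2, p7=7)

YES — reachable via ⟨T0, T2⟩ (2 firings)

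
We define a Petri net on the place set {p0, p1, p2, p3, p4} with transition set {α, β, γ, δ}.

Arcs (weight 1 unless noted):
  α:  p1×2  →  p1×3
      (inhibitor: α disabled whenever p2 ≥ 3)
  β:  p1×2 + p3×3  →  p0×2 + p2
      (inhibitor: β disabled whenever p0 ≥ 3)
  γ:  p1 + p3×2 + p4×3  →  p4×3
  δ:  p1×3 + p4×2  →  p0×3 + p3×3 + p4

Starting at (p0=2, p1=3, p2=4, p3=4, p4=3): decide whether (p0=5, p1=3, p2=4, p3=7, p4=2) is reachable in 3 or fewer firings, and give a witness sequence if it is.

NO — not reachable within 3 firings

depth 0: 1 marking
depth 1: 4 markings reached so far
depth 2: 5 markings reached so far
depth 3: 5 markings reached so far
(frontier empty at depth 3; search complete)
target is not among the 5 markings reachable within 3 steps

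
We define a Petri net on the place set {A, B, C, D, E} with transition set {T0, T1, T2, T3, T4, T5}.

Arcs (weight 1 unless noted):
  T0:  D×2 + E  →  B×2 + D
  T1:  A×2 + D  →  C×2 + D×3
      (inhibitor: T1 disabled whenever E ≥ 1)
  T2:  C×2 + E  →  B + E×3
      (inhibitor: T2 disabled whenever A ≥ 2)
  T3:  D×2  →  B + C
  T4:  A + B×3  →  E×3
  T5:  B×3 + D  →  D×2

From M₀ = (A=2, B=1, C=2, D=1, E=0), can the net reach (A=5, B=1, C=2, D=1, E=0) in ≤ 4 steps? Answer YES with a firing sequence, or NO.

NO — not reachable within 4 firings

depth 0: 1 marking
depth 1: 2 markings reached so far
depth 2: 3 markings reached so far
depth 3: 3 markings reached so far
(frontier empty at depth 3; search complete)
target is not among the 3 markings reachable within 4 steps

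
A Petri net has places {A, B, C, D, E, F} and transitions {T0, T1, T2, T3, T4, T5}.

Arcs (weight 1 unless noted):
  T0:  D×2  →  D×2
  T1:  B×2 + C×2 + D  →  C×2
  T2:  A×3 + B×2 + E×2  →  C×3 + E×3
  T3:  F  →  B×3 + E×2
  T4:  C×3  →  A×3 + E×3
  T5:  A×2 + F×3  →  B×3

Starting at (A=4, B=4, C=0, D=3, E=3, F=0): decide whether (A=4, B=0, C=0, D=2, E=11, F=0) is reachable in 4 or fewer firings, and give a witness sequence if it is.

NO — not reachable within 4 firings

depth 0: 1 marking
depth 1: 2 markings reached so far
depth 2: 4 markings reached so far
depth 3: 6 markings reached so far
depth 4: 7 markings reached so far
target is not among the 7 markings reachable within 4 steps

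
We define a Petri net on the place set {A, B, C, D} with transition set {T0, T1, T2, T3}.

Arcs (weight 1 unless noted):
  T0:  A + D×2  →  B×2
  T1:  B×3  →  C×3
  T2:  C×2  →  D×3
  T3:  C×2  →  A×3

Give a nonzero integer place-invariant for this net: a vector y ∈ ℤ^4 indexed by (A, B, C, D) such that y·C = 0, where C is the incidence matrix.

Incidence matrix C (rows=places, cols=transitions):
       T0   T1   T2   T3
    A  -1    0    0    3
    B   2   -3    0    0
    C   0    3   -2   -2
    D  -2    0    3    0

Candidate y = [2, 3, 3, 2]; check y·C column-wise:
  col T0: 2·-1 + 3·2 + 3·0 + 2·-2 = 0
  col T1: 2·0 + 3·-3 + 3·3 + 2·0 = 0
  col T2: 2·0 + 3·0 + 3·-2 + 2·3 = 0
  col T3: 2·3 + 3·0 + 3·-2 + 2·0 = 0

y = (A:2, B:3, C:3, D:2)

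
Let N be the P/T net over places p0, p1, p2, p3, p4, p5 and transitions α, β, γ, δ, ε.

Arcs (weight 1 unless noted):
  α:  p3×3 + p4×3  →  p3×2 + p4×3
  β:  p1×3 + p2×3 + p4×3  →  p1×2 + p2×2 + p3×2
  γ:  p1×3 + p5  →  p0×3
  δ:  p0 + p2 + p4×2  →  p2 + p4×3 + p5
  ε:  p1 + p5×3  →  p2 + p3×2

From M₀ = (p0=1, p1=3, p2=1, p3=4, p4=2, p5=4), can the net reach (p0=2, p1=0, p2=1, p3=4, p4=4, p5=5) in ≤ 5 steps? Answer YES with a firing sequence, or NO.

YES — reachable via ⟨γ, δ, δ⟩ (3 firings)

step 1: fire γ:  (p0=1, p1=3, p2=1, p3=4, p4=2, p5=4) → (p0=4, p1=0, p2=1, p3=4, p4=2, p5=3)
step 2: fire δ:  (p0=4, p1=0, p2=1, p3=4, p4=2, p5=3) → (p0=3, p1=0, p2=1, p3=4, p4=3, p5=4)
step 3: fire δ:  (p0=3, p1=0, p2=1, p3=4, p4=3, p5=4) → (p0=2, p1=0, p2=1, p3=4, p4=4, p5=5)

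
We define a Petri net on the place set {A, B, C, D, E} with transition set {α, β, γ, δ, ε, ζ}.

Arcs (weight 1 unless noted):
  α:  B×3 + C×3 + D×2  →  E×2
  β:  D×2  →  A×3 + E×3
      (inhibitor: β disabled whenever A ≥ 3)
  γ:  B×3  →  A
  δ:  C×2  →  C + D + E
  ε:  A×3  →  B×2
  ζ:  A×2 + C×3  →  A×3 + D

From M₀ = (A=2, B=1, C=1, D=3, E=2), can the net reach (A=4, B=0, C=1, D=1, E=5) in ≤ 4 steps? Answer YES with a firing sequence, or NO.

depth 0: 1 marking
depth 1: 2 markings reached so far
depth 2: 3 markings reached so far
depth 3: 4 markings reached so far
depth 4: 5 markings reached so far
target is not among the 5 markings reachable within 4 steps

NO — not reachable within 4 firings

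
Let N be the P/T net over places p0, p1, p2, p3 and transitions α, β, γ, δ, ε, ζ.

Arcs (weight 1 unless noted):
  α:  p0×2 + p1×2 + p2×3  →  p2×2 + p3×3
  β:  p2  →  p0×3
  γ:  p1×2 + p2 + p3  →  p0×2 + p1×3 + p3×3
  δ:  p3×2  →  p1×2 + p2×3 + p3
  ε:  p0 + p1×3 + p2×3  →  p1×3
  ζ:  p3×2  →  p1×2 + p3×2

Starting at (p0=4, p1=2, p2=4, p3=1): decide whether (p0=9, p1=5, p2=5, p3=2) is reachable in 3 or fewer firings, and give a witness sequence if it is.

step 1: fire β:  (p0=4, p1=2, p2=4, p3=1) → (p0=7, p1=2, p2=3, p3=1)
step 2: fire γ:  (p0=7, p1=2, p2=3, p3=1) → (p0=9, p1=3, p2=2, p3=3)
step 3: fire δ:  (p0=9, p1=3, p2=2, p3=3) → (p0=9, p1=5, p2=5, p3=2)

YES — reachable via ⟨β, γ, δ⟩ (3 firings)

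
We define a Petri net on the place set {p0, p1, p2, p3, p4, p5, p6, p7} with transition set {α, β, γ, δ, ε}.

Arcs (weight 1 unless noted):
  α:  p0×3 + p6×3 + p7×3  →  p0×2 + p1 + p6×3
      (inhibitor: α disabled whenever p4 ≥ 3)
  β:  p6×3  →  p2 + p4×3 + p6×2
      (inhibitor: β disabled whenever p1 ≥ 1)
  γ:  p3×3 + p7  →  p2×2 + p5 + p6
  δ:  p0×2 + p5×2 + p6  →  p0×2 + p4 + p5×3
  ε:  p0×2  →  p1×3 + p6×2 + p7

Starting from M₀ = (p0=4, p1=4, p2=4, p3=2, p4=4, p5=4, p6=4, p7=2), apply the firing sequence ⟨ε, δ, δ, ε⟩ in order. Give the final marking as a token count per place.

step 1: fire ε:  (p0=4, p1=4, p2=4, p3=2, p4=4, p5=4, p6=4, p7=2) → (p0=2, p1=7, p2=4, p3=2, p4=4, p5=4, p6=6, p7=3)
step 2: fire δ:  (p0=2, p1=7, p2=4, p3=2, p4=4, p5=4, p6=6, p7=3) → (p0=2, p1=7, p2=4, p3=2, p4=5, p5=5, p6=5, p7=3)
step 3: fire δ:  (p0=2, p1=7, p2=4, p3=2, p4=5, p5=5, p6=5, p7=3) → (p0=2, p1=7, p2=4, p3=2, p4=6, p5=6, p6=4, p7=3)
step 4: fire ε:  (p0=2, p1=7, p2=4, p3=2, p4=6, p5=6, p6=4, p7=3) → (p0=0, p1=10, p2=4, p3=2, p4=6, p5=6, p6=6, p7=4)

(p0=0, p1=10, p2=4, p3=2, p4=6, p5=6, p6=6, p7=4)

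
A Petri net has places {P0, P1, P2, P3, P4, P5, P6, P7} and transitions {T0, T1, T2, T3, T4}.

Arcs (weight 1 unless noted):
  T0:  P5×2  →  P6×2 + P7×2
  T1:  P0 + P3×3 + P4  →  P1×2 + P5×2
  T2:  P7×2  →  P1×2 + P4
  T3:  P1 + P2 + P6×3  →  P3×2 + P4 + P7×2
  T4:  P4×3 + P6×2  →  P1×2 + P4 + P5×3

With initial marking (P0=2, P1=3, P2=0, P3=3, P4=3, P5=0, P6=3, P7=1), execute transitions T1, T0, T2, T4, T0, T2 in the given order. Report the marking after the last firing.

(P0=1, P1=11, P2=0, P3=0, P4=2, P5=1, P6=5, P7=1)

step 1: fire T1:  (P0=2, P1=3, P2=0, P3=3, P4=3, P5=0, P6=3, P7=1) → (P0=1, P1=5, P2=0, P3=0, P4=2, P5=2, P6=3, P7=1)
step 2: fire T0:  (P0=1, P1=5, P2=0, P3=0, P4=2, P5=2, P6=3, P7=1) → (P0=1, P1=5, P2=0, P3=0, P4=2, P5=0, P6=5, P7=3)
step 3: fire T2:  (P0=1, P1=5, P2=0, P3=0, P4=2, P5=0, P6=5, P7=3) → (P0=1, P1=7, P2=0, P3=0, P4=3, P5=0, P6=5, P7=1)
step 4: fire T4:  (P0=1, P1=7, P2=0, P3=0, P4=3, P5=0, P6=5, P7=1) → (P0=1, P1=9, P2=0, P3=0, P4=1, P5=3, P6=3, P7=1)
step 5: fire T0:  (P0=1, P1=9, P2=0, P3=0, P4=1, P5=3, P6=3, P7=1) → (P0=1, P1=9, P2=0, P3=0, P4=1, P5=1, P6=5, P7=3)
step 6: fire T2:  (P0=1, P1=9, P2=0, P3=0, P4=1, P5=1, P6=5, P7=3) → (P0=1, P1=11, P2=0, P3=0, P4=2, P5=1, P6=5, P7=1)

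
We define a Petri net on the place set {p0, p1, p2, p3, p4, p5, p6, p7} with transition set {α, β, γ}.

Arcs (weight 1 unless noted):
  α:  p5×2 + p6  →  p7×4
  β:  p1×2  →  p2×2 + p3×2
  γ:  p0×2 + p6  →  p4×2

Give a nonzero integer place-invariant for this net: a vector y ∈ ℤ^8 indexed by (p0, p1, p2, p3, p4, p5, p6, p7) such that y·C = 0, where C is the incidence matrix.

Incidence matrix C (rows=places, cols=transitions):
        α    β    γ
   p0   0    0   -2
   p1   0   -2    0
   p2   0    2    0
   p3   0    2    0
   p4   0    0    2
   p5  -2    0    0
   p6  -1    0   -1
   p7   4    0    0

Candidate y = [0, 1, 1, 0, 0, 0, 0, 0]; check y·C column-wise:
  col α: 1·0 + 1·0 + 0·-2 + 0·-1 + 0·4 = 0
  col β: 1·-2 + 1·2 + 0·2 = 0
  col γ: 0·-2 + 1·0 + 1·0 + 0·2 + 0·-1 = 0

y = (p0:0, p1:1, p2:1, p3:0, p4:0, p5:0, p6:0, p7:0)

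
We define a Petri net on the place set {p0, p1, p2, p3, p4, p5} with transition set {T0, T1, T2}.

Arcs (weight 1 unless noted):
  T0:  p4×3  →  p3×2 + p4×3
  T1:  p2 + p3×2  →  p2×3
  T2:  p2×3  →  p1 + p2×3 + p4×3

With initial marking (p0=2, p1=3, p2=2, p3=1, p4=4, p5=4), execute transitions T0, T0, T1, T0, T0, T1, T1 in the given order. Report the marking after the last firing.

step 1: fire T0:  (p0=2, p1=3, p2=2, p3=1, p4=4, p5=4) → (p0=2, p1=3, p2=2, p3=3, p4=4, p5=4)
step 2: fire T0:  (p0=2, p1=3, p2=2, p3=3, p4=4, p5=4) → (p0=2, p1=3, p2=2, p3=5, p4=4, p5=4)
step 3: fire T1:  (p0=2, p1=3, p2=2, p3=5, p4=4, p5=4) → (p0=2, p1=3, p2=4, p3=3, p4=4, p5=4)
step 4: fire T0:  (p0=2, p1=3, p2=4, p3=3, p4=4, p5=4) → (p0=2, p1=3, p2=4, p3=5, p4=4, p5=4)
step 5: fire T0:  (p0=2, p1=3, p2=4, p3=5, p4=4, p5=4) → (p0=2, p1=3, p2=4, p3=7, p4=4, p5=4)
step 6: fire T1:  (p0=2, p1=3, p2=4, p3=7, p4=4, p5=4) → (p0=2, p1=3, p2=6, p3=5, p4=4, p5=4)
step 7: fire T1:  (p0=2, p1=3, p2=6, p3=5, p4=4, p5=4) → (p0=2, p1=3, p2=8, p3=3, p4=4, p5=4)

(p0=2, p1=3, p2=8, p3=3, p4=4, p5=4)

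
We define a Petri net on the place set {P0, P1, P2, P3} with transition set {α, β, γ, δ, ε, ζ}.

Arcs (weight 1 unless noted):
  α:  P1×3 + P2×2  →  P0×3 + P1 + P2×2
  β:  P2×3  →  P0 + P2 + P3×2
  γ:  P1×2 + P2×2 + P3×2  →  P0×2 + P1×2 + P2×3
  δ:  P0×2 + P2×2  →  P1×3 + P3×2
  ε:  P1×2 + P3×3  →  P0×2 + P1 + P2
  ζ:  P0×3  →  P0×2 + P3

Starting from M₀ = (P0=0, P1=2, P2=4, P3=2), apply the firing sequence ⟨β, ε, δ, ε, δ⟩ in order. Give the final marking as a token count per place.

step 1: fire β:  (P0=0, P1=2, P2=4, P3=2) → (P0=1, P1=2, P2=2, P3=4)
step 2: fire ε:  (P0=1, P1=2, P2=2, P3=4) → (P0=3, P1=1, P2=3, P3=1)
step 3: fire δ:  (P0=3, P1=1, P2=3, P3=1) → (P0=1, P1=4, P2=1, P3=3)
step 4: fire ε:  (P0=1, P1=4, P2=1, P3=3) → (P0=3, P1=3, P2=2, P3=0)
step 5: fire δ:  (P0=3, P1=3, P2=2, P3=0) → (P0=1, P1=6, P2=0, P3=2)

(P0=1, P1=6, P2=0, P3=2)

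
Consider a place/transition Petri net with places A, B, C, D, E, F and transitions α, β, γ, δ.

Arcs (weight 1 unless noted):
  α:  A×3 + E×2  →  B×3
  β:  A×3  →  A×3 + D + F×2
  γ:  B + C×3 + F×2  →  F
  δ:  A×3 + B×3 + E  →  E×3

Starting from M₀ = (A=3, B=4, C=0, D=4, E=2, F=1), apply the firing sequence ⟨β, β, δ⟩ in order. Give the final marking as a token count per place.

(A=0, B=1, C=0, D=6, E=4, F=5)

step 1: fire β:  (A=3, B=4, C=0, D=4, E=2, F=1) → (A=3, B=4, C=0, D=5, E=2, F=3)
step 2: fire β:  (A=3, B=4, C=0, D=5, E=2, F=3) → (A=3, B=4, C=0, D=6, E=2, F=5)
step 3: fire δ:  (A=3, B=4, C=0, D=6, E=2, F=5) → (A=0, B=1, C=0, D=6, E=4, F=5)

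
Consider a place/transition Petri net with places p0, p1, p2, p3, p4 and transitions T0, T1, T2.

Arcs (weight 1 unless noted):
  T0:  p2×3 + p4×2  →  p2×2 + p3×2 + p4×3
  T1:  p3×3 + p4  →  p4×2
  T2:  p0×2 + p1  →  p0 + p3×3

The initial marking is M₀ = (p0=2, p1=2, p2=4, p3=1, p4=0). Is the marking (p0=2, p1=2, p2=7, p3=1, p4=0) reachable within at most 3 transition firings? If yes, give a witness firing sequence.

depth 0: 1 marking
depth 1: 2 markings reached so far
depth 2: 2 markings reached so far
(frontier empty at depth 2; search complete)
target is not among the 2 markings reachable within 3 steps

NO — not reachable within 3 firings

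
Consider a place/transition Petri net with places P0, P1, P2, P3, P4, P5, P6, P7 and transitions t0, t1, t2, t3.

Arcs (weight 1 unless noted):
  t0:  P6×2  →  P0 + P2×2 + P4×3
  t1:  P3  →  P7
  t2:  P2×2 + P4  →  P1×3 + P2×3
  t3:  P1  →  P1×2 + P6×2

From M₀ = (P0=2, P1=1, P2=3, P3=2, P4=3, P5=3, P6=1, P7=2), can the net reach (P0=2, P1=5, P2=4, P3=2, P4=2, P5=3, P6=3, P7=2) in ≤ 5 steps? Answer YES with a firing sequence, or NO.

step 1: fire t2:  (P0=2, P1=1, P2=3, P3=2, P4=3, P5=3, P6=1, P7=2) → (P0=2, P1=4, P2=4, P3=2, P4=2, P5=3, P6=1, P7=2)
step 2: fire t3:  (P0=2, P1=4, P2=4, P3=2, P4=2, P5=3, P6=1, P7=2) → (P0=2, P1=5, P2=4, P3=2, P4=2, P5=3, P6=3, P7=2)

YES — reachable via ⟨t2, t3⟩ (2 firings)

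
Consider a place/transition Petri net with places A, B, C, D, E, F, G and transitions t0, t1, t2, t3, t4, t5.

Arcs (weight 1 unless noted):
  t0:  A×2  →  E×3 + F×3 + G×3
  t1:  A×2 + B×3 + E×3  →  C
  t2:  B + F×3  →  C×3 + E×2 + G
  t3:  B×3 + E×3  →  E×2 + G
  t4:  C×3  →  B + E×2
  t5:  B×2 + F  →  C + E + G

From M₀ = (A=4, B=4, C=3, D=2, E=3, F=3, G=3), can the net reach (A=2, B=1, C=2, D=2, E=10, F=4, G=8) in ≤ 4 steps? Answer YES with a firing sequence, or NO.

YES — reachable via ⟨t0, t4, t5, t5⟩ (4 firings)

step 1: fire t0:  (A=4, B=4, C=3, D=2, E=3, F=3, G=3) → (A=2, B=4, C=3, D=2, E=6, F=6, G=6)
step 2: fire t4:  (A=2, B=4, C=3, D=2, E=6, F=6, G=6) → (A=2, B=5, C=0, D=2, E=8, F=6, G=6)
step 3: fire t5:  (A=2, B=5, C=0, D=2, E=8, F=6, G=6) → (A=2, B=3, C=1, D=2, E=9, F=5, G=7)
step 4: fire t5:  (A=2, B=3, C=1, D=2, E=9, F=5, G=7) → (A=2, B=1, C=2, D=2, E=10, F=4, G=8)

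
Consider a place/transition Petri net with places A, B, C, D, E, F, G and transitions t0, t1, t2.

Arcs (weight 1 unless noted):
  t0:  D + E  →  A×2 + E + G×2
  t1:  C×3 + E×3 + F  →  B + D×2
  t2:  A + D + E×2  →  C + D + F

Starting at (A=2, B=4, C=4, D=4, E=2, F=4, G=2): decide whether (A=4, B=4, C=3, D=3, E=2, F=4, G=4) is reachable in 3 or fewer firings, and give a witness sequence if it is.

depth 0: 1 marking
depth 1: 3 markings reached so far
depth 2: 5 markings reached so far
depth 3: 7 markings reached so far
target is not among the 7 markings reachable within 3 steps

NO — not reachable within 3 firings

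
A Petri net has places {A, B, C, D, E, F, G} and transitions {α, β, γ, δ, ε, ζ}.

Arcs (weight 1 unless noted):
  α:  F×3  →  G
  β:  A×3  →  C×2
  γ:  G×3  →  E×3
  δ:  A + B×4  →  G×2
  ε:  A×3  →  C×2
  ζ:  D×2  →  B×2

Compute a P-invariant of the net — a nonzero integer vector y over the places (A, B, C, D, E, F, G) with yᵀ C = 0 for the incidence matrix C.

Incidence matrix C (rows=places, cols=transitions):
        α    β    γ    δ    ε    ζ
    A   0   -3    0   -1   -3    0
    B   0    0    0   -4    0    2
    C   0    2    0    0    2    0
    D   0    0    0    0    0   -2
    E   0    0    3    0    0    0
    F  -3    0    0    0    0    0
    G   1    0   -3    2    0    0

Candidate y = [4, -1, 6, -1, 0, 0, 0]; check y·C column-wise:
  col α: 4·0 + -1·0 + 6·0 + -1·0 + 0·-3 + 0·1 = 0
  col β: 4·-3 + -1·0 + 6·2 + -1·0 = 0
  col γ: 4·0 + -1·0 + 6·0 + -1·0 + 0·3 + 0·-3 = 0
  col δ: 4·-1 + -1·-4 + 6·0 + -1·0 + 0·2 = 0
  col ε: 4·-3 + -1·0 + 6·2 + -1·0 = 0
  col ζ: 4·0 + -1·2 + 6·0 + -1·-2 = 0

y = (A:4, B:-1, C:6, D:-1, E:0, F:0, G:0)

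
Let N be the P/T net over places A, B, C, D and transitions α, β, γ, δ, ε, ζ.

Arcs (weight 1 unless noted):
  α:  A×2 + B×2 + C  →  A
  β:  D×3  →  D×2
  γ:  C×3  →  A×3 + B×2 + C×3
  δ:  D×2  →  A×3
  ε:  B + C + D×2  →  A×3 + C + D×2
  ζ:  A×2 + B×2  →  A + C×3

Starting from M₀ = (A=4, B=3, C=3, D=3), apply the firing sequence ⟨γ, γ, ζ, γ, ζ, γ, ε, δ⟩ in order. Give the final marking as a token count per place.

step 1: fire γ:  (A=4, B=3, C=3, D=3) → (A=7, B=5, C=3, D=3)
step 2: fire γ:  (A=7, B=5, C=3, D=3) → (A=10, B=7, C=3, D=3)
step 3: fire ζ:  (A=10, B=7, C=3, D=3) → (A=9, B=5, C=6, D=3)
step 4: fire γ:  (A=9, B=5, C=6, D=3) → (A=12, B=7, C=6, D=3)
step 5: fire ζ:  (A=12, B=7, C=6, D=3) → (A=11, B=5, C=9, D=3)
step 6: fire γ:  (A=11, B=5, C=9, D=3) → (A=14, B=7, C=9, D=3)
step 7: fire ε:  (A=14, B=7, C=9, D=3) → (A=17, B=6, C=9, D=3)
step 8: fire δ:  (A=17, B=6, C=9, D=3) → (A=20, B=6, C=9, D=1)

(A=20, B=6, C=9, D=1)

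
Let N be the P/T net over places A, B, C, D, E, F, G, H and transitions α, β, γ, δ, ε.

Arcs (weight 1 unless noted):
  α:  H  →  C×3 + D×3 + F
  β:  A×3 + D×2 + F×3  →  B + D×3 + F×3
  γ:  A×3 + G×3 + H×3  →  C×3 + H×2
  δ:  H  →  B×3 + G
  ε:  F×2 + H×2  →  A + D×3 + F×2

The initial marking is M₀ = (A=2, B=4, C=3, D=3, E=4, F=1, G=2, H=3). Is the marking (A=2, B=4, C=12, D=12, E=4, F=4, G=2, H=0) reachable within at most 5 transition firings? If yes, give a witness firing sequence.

step 1: fire α:  (A=2, B=4, C=3, D=3, E=4, F=1, G=2, H=3) → (A=2, B=4, C=6, D=6, E=4, F=2, G=2, H=2)
step 2: fire α:  (A=2, B=4, C=6, D=6, E=4, F=2, G=2, H=2) → (A=2, B=4, C=9, D=9, E=4, F=3, G=2, H=1)
step 3: fire α:  (A=2, B=4, C=9, D=9, E=4, F=3, G=2, H=1) → (A=2, B=4, C=12, D=12, E=4, F=4, G=2, H=0)

YES — reachable via ⟨α, α, α⟩ (3 firings)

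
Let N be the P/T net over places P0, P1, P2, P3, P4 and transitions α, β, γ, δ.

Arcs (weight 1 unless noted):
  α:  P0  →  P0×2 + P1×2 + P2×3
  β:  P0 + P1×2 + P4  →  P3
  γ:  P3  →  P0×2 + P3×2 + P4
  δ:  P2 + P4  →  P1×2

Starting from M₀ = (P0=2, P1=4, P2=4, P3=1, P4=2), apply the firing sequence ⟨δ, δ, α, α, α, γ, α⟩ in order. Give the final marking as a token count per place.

(P0=8, P1=16, P2=14, P3=2, P4=1)

step 1: fire δ:  (P0=2, P1=4, P2=4, P3=1, P4=2) → (P0=2, P1=6, P2=3, P3=1, P4=1)
step 2: fire δ:  (P0=2, P1=6, P2=3, P3=1, P4=1) → (P0=2, P1=8, P2=2, P3=1, P4=0)
step 3: fire α:  (P0=2, P1=8, P2=2, P3=1, P4=0) → (P0=3, P1=10, P2=5, P3=1, P4=0)
step 4: fire α:  (P0=3, P1=10, P2=5, P3=1, P4=0) → (P0=4, P1=12, P2=8, P3=1, P4=0)
step 5: fire α:  (P0=4, P1=12, P2=8, P3=1, P4=0) → (P0=5, P1=14, P2=11, P3=1, P4=0)
step 6: fire γ:  (P0=5, P1=14, P2=11, P3=1, P4=0) → (P0=7, P1=14, P2=11, P3=2, P4=1)
step 7: fire α:  (P0=7, P1=14, P2=11, P3=2, P4=1) → (P0=8, P1=16, P2=14, P3=2, P4=1)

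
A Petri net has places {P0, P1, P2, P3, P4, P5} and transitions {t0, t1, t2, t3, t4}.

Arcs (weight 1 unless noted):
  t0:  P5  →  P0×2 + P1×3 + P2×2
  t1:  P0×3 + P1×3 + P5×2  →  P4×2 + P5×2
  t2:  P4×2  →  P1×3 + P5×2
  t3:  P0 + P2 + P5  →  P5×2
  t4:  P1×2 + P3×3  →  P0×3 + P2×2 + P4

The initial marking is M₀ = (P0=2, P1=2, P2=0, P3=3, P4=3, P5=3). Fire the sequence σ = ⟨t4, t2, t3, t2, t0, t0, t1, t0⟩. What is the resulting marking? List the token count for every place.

step 1: fire t4:  (P0=2, P1=2, P2=0, P3=3, P4=3, P5=3) → (P0=5, P1=0, P2=2, P3=0, P4=4, P5=3)
step 2: fire t2:  (P0=5, P1=0, P2=2, P3=0, P4=4, P5=3) → (P0=5, P1=3, P2=2, P3=0, P4=2, P5=5)
step 3: fire t3:  (P0=5, P1=3, P2=2, P3=0, P4=2, P5=5) → (P0=4, P1=3, P2=1, P3=0, P4=2, P5=6)
step 4: fire t2:  (P0=4, P1=3, P2=1, P3=0, P4=2, P5=6) → (P0=4, P1=6, P2=1, P3=0, P4=0, P5=8)
step 5: fire t0:  (P0=4, P1=6, P2=1, P3=0, P4=0, P5=8) → (P0=6, P1=9, P2=3, P3=0, P4=0, P5=7)
step 6: fire t0:  (P0=6, P1=9, P2=3, P3=0, P4=0, P5=7) → (P0=8, P1=12, P2=5, P3=0, P4=0, P5=6)
step 7: fire t1:  (P0=8, P1=12, P2=5, P3=0, P4=0, P5=6) → (P0=5, P1=9, P2=5, P3=0, P4=2, P5=6)
step 8: fire t0:  (P0=5, P1=9, P2=5, P3=0, P4=2, P5=6) → (P0=7, P1=12, P2=7, P3=0, P4=2, P5=5)

(P0=7, P1=12, P2=7, P3=0, P4=2, P5=5)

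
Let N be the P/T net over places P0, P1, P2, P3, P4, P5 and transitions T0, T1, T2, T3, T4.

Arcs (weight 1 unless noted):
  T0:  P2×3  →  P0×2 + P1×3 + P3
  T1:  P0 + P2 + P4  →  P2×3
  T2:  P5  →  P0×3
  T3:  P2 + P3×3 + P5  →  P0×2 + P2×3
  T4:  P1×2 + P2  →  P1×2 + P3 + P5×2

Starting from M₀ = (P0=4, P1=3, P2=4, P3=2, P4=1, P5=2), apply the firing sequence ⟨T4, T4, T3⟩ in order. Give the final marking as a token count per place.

(P0=6, P1=3, P2=4, P3=1, P4=1, P5=5)

step 1: fire T4:  (P0=4, P1=3, P2=4, P3=2, P4=1, P5=2) → (P0=4, P1=3, P2=3, P3=3, P4=1, P5=4)
step 2: fire T4:  (P0=4, P1=3, P2=3, P3=3, P4=1, P5=4) → (P0=4, P1=3, P2=2, P3=4, P4=1, P5=6)
step 3: fire T3:  (P0=4, P1=3, P2=2, P3=4, P4=1, P5=6) → (P0=6, P1=3, P2=4, P3=1, P4=1, P5=5)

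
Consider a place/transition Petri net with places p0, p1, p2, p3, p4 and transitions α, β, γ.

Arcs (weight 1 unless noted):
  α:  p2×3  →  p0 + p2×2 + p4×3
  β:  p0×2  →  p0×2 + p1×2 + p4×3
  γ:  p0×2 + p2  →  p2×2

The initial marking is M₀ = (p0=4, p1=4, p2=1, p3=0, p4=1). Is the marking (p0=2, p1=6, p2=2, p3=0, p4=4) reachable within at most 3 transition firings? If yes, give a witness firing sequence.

YES — reachable via ⟨β, γ⟩ (2 firings)

step 1: fire β:  (p0=4, p1=4, p2=1, p3=0, p4=1) → (p0=4, p1=6, p2=1, p3=0, p4=4)
step 2: fire γ:  (p0=4, p1=6, p2=1, p3=0, p4=4) → (p0=2, p1=6, p2=2, p3=0, p4=4)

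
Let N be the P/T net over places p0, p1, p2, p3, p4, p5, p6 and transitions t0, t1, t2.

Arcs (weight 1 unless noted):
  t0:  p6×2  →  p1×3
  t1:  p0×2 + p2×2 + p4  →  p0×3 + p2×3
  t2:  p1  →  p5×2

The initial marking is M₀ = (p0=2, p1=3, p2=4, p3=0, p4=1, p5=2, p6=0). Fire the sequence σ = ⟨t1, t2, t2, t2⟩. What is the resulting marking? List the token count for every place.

(p0=3, p1=0, p2=5, p3=0, p4=0, p5=8, p6=0)

step 1: fire t1:  (p0=2, p1=3, p2=4, p3=0, p4=1, p5=2, p6=0) → (p0=3, p1=3, p2=5, p3=0, p4=0, p5=2, p6=0)
step 2: fire t2:  (p0=3, p1=3, p2=5, p3=0, p4=0, p5=2, p6=0) → (p0=3, p1=2, p2=5, p3=0, p4=0, p5=4, p6=0)
step 3: fire t2:  (p0=3, p1=2, p2=5, p3=0, p4=0, p5=4, p6=0) → (p0=3, p1=1, p2=5, p3=0, p4=0, p5=6, p6=0)
step 4: fire t2:  (p0=3, p1=1, p2=5, p3=0, p4=0, p5=6, p6=0) → (p0=3, p1=0, p2=5, p3=0, p4=0, p5=8, p6=0)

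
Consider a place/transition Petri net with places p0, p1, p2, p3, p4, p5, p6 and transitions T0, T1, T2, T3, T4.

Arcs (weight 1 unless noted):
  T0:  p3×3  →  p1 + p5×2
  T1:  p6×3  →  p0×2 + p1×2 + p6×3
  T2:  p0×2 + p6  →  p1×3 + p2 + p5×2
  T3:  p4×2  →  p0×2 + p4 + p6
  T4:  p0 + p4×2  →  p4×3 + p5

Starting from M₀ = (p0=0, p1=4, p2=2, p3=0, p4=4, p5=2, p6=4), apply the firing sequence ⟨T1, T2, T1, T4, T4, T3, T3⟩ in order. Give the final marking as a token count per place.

(p0=4, p1=11, p2=3, p3=0, p4=4, p5=6, p6=5)

step 1: fire T1:  (p0=0, p1=4, p2=2, p3=0, p4=4, p5=2, p6=4) → (p0=2, p1=6, p2=2, p3=0, p4=4, p5=2, p6=4)
step 2: fire T2:  (p0=2, p1=6, p2=2, p3=0, p4=4, p5=2, p6=4) → (p0=0, p1=9, p2=3, p3=0, p4=4, p5=4, p6=3)
step 3: fire T1:  (p0=0, p1=9, p2=3, p3=0, p4=4, p5=4, p6=3) → (p0=2, p1=11, p2=3, p3=0, p4=4, p5=4, p6=3)
step 4: fire T4:  (p0=2, p1=11, p2=3, p3=0, p4=4, p5=4, p6=3) → (p0=1, p1=11, p2=3, p3=0, p4=5, p5=5, p6=3)
step 5: fire T4:  (p0=1, p1=11, p2=3, p3=0, p4=5, p5=5, p6=3) → (p0=0, p1=11, p2=3, p3=0, p4=6, p5=6, p6=3)
step 6: fire T3:  (p0=0, p1=11, p2=3, p3=0, p4=6, p5=6, p6=3) → (p0=2, p1=11, p2=3, p3=0, p4=5, p5=6, p6=4)
step 7: fire T3:  (p0=2, p1=11, p2=3, p3=0, p4=5, p5=6, p6=4) → (p0=4, p1=11, p2=3, p3=0, p4=4, p5=6, p6=5)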